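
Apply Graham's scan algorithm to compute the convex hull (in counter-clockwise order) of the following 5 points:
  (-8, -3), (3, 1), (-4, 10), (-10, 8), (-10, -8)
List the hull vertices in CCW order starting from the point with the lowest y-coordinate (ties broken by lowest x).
Hull (CCW) = [(-10, -8), (3, 1), (-4, 10), (-10, 8)]

Graham scan procedure:
  1. Find the pivot p₀ = point with lowest y (tie → lowest x): (-10, -8).
  2. Sort the remaining points by polar angle around p₀.
  3. Walk through sorted points, maintaining a stack; pop the top while the last three entries make a non-left turn (cross product ≤ 0).
  4. Final stack is the convex hull in CCW order: (-10, -8), (3, 1), (-4, 10), (-10, 8).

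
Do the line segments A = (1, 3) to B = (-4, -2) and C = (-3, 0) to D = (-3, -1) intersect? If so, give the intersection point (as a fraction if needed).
Yes; intersection at (-3, -1) (t = 4/5 on AB, s = 1 on CD)

Parametrize AB as A + t(B − A) = (1 + -5 t, 3 + -5 t) and CD as C + s(D − C) = (-3 + 0 s, 0 + -1 s). Solve the linear system for (t, s). Determinant = -5 ≠ 0, so a unique intersection of the containing lines exists. Solution: t = 4/5, s = 1 — both in [0, 1], so the segments cross. Intersection point: (-3, -1).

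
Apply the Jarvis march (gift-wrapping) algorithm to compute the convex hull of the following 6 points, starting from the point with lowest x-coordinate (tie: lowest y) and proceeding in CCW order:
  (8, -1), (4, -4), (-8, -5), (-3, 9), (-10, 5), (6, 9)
Hull (CCW) = [(-10, 5), (-8, -5), (4, -4), (8, -1), (6, 9), (-3, 9)]

Jarvis march: at each step, from the current hull vertex p, select the next vertex q as the point such that every other point lies strictly to the left of (or on) the directed line p → q. (Equivalently: for every other point r, the cross product (q − p) × (r − p) ≥ 0.)
Starting point (lowest x, tie lowest y): (-10, 5). Wrap until returning to start. Resulting hull: (-10, 5), (-8, -5), (4, -4), (8, -1), (6, 9), (-3, 9).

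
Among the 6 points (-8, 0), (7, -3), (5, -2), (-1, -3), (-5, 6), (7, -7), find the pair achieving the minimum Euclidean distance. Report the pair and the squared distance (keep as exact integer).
Pair = ((7, -3), (5, -2)); squared distance = 5

Compute all C(6, 2) = 15 pairwise squared distances (x_i − x_j)² + (y_i − y_j)². The minimum is 5, attained by the pair ((7, -3), (5, -2)).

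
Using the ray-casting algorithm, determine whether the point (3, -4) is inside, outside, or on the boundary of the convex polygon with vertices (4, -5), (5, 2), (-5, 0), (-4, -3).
The point (3, -4) lies strictly inside the polygon

Cast a horizontal ray to the right from the query point and count how many polygon edges it crosses (each edge strictly once or zero times, handled with the usual half-open convention). 
Parity of crossings → odd ⇒ inside.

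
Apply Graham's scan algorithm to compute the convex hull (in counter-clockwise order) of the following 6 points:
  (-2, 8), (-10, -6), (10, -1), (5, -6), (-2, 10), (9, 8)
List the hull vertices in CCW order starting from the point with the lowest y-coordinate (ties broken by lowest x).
Hull (CCW) = [(-10, -6), (5, -6), (10, -1), (9, 8), (-2, 10)]

Graham scan procedure:
  1. Find the pivot p₀ = point with lowest y (tie → lowest x): (-10, -6).
  2. Sort the remaining points by polar angle around p₀.
  3. Walk through sorted points, maintaining a stack; pop the top while the last three entries make a non-left turn (cross product ≤ 0).
  4. Final stack is the convex hull in CCW order: (-10, -6), (5, -6), (10, -1), (9, 8), (-2, 10).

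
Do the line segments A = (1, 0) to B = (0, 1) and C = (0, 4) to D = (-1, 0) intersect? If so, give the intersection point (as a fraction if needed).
No (intersection of containing lines falls outside at least one segment)

Parametrize and solve: t = 8/5, s = 3/5. At least one of these is outside [0, 1], so the segments do not intersect.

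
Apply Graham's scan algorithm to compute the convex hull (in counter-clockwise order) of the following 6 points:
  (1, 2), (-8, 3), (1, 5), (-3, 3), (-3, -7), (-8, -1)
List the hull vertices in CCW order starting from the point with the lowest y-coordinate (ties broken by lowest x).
Hull (CCW) = [(-3, -7), (1, 2), (1, 5), (-8, 3), (-8, -1)]

Graham scan procedure:
  1. Find the pivot p₀ = point with lowest y (tie → lowest x): (-3, -7).
  2. Sort the remaining points by polar angle around p₀.
  3. Walk through sorted points, maintaining a stack; pop the top while the last three entries make a non-left turn (cross product ≤ 0).
  4. Final stack is the convex hull in CCW order: (-3, -7), (1, 2), (1, 5), (-8, 3), (-8, -1).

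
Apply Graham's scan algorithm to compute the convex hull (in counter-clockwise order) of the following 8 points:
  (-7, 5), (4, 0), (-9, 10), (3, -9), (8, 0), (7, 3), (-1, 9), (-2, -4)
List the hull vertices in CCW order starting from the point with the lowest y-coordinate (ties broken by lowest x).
Hull (CCW) = [(3, -9), (8, 0), (7, 3), (-1, 9), (-9, 10), (-7, 5), (-2, -4)]

Graham scan procedure:
  1. Find the pivot p₀ = point with lowest y (tie → lowest x): (3, -9).
  2. Sort the remaining points by polar angle around p₀.
  3. Walk through sorted points, maintaining a stack; pop the top while the last three entries make a non-left turn (cross product ≤ 0).
  4. Final stack is the convex hull in CCW order: (3, -9), (8, 0), (7, 3), (-1, 9), (-9, 10), (-7, 5), (-2, -4).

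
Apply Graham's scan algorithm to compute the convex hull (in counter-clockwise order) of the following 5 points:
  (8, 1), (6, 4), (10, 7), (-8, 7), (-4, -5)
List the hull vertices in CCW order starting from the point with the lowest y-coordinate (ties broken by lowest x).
Hull (CCW) = [(-4, -5), (8, 1), (10, 7), (-8, 7)]

Graham scan procedure:
  1. Find the pivot p₀ = point with lowest y (tie → lowest x): (-4, -5).
  2. Sort the remaining points by polar angle around p₀.
  3. Walk through sorted points, maintaining a stack; pop the top while the last three entries make a non-left turn (cross product ≤ 0).
  4. Final stack is the convex hull in CCW order: (-4, -5), (8, 1), (10, 7), (-8, 7).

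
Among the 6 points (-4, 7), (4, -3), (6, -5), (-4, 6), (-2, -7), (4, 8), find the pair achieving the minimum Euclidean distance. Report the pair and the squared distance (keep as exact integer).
Pair = ((-4, 7), (-4, 6)); squared distance = 1

Compute all C(6, 2) = 15 pairwise squared distances (x_i − x_j)² + (y_i − y_j)². The minimum is 1, attained by the pair ((-4, 7), (-4, 6)).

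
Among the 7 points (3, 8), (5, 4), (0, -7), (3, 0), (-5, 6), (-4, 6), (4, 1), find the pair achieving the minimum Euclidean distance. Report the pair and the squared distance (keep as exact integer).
Pair = ((-5, 6), (-4, 6)); squared distance = 1

Compute all C(7, 2) = 21 pairwise squared distances (x_i − x_j)² + (y_i − y_j)². The minimum is 1, attained by the pair ((-5, 6), (-4, 6)).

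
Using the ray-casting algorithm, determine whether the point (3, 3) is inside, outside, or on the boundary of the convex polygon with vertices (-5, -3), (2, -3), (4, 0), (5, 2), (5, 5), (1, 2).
The point (3, 3) lies strictly inside the polygon

Cast a horizontal ray to the right from the query point and count how many polygon edges it crosses (each edge strictly once or zero times, handled with the usual half-open convention). 
Parity of crossings → odd ⇒ inside.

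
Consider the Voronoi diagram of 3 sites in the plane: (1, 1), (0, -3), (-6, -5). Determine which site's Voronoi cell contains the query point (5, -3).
Nearest site = (0, -3)

The Voronoi cell of site s contains exactly those query points closer to s than to any other site. Compute squared distances from q = (5, -3) to each site:
  (0 − 5)² + (-3 − -3)² = 25
  (1 − 5)² + (1 − -3)² = 32
  (-6 − 5)² + (-5 − -3)² = 125
Minimum is attained by (0, -3), so q lies in its Voronoi cell.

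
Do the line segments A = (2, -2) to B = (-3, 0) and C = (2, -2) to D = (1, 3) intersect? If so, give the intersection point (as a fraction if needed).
Yes; intersection at (2, -2) (t = 0 on AB, s = 0 on CD)

Parametrize AB as A + t(B − A) = (2 + -5 t, -2 + 2 t) and CD as C + s(D − C) = (2 + -1 s, -2 + 5 s). Solve the linear system for (t, s). Determinant = 23 ≠ 0, so a unique intersection of the containing lines exists. Solution: t = 0, s = 0 — both in [0, 1], so the segments cross. Intersection point: (2, -2).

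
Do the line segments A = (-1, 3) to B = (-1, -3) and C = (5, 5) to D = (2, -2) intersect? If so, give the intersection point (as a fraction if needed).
No (intersection of containing lines falls outside at least one segment)

Parametrize and solve: t = 2, s = 2. At least one of these is outside [0, 1], so the segments do not intersect.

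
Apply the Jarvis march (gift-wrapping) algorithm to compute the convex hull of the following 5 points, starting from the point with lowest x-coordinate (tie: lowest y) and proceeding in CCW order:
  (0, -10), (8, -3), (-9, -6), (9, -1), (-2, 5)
Hull (CCW) = [(-9, -6), (0, -10), (8, -3), (9, -1), (-2, 5)]

Jarvis march: at each step, from the current hull vertex p, select the next vertex q as the point such that every other point lies strictly to the left of (or on) the directed line p → q. (Equivalently: for every other point r, the cross product (q − p) × (r − p) ≥ 0.)
Starting point (lowest x, tie lowest y): (-9, -6). Wrap until returning to start. Resulting hull: (-9, -6), (0, -10), (8, -3), (9, -1), (-2, 5).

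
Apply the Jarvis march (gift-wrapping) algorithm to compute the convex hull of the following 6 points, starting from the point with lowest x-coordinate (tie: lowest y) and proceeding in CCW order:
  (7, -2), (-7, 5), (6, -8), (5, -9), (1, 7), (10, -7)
Hull (CCW) = [(-7, 5), (5, -9), (10, -7), (7, -2), (1, 7)]

Jarvis march: at each step, from the current hull vertex p, select the next vertex q as the point such that every other point lies strictly to the left of (or on) the directed line p → q. (Equivalently: for every other point r, the cross product (q − p) × (r − p) ≥ 0.)
Starting point (lowest x, tie lowest y): (-7, 5). Wrap until returning to start. Resulting hull: (-7, 5), (5, -9), (10, -7), (7, -2), (1, 7).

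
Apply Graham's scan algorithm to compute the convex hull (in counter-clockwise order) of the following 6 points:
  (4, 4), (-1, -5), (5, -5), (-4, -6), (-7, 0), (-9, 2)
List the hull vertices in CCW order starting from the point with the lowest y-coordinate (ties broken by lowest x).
Hull (CCW) = [(-4, -6), (5, -5), (4, 4), (-9, 2)]

Graham scan procedure:
  1. Find the pivot p₀ = point with lowest y (tie → lowest x): (-4, -6).
  2. Sort the remaining points by polar angle around p₀.
  3. Walk through sorted points, maintaining a stack; pop the top while the last three entries make a non-left turn (cross product ≤ 0).
  4. Final stack is the convex hull in CCW order: (-4, -6), (5, -5), (4, 4), (-9, 2).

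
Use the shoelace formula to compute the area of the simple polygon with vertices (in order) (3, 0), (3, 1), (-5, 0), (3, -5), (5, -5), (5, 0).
Area = 34

Shoelace formula: Area = (1/2) |Σ_i (x_i · y_{i+1} − x_{i+1} · y_i)| (indices mod n). Compute each cross term:
  (3)(1) − (3)(0) = 3
  (3)(0) − (-5)(1) = 5
  (-5)(-5) − (3)(0) = 25
  (3)(-5) − (5)(-5) = 10
  (5)(0) − (5)(-5) = 25
  (5)(0) − (3)(0) = 0
Sum = 68, so (signed) Area = 68/2 = 34, |Area| = 34.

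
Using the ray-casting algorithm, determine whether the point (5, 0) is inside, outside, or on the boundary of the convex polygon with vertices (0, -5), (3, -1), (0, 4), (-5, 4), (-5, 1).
The point (5, 0) lies strictly outside the polygon

Cast a horizontal ray to the right from the query point and count how many polygon edges it crosses (each edge strictly once or zero times, handled with the usual half-open convention). 
Parity of crossings → even ⇒ outside.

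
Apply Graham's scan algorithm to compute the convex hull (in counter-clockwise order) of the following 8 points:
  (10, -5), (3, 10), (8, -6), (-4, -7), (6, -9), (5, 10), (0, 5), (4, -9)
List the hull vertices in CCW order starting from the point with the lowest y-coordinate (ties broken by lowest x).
Hull (CCW) = [(4, -9), (6, -9), (10, -5), (5, 10), (3, 10), (0, 5), (-4, -7)]

Graham scan procedure:
  1. Find the pivot p₀ = point with lowest y (tie → lowest x): (4, -9).
  2. Sort the remaining points by polar angle around p₀.
  3. Walk through sorted points, maintaining a stack; pop the top while the last three entries make a non-left turn (cross product ≤ 0).
  4. Final stack is the convex hull in CCW order: (4, -9), (6, -9), (10, -5), (5, 10), (3, 10), (0, 5), (-4, -7).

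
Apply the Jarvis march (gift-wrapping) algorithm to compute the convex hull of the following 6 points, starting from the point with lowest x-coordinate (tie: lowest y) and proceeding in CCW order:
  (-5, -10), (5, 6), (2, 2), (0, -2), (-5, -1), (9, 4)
Hull (CCW) = [(-5, -10), (9, 4), (5, 6), (-5, -1)]

Jarvis march: at each step, from the current hull vertex p, select the next vertex q as the point such that every other point lies strictly to the left of (or on) the directed line p → q. (Equivalently: for every other point r, the cross product (q − p) × (r − p) ≥ 0.)
Starting point (lowest x, tie lowest y): (-5, -10). Wrap until returning to start. Resulting hull: (-5, -10), (9, 4), (5, 6), (-5, -1).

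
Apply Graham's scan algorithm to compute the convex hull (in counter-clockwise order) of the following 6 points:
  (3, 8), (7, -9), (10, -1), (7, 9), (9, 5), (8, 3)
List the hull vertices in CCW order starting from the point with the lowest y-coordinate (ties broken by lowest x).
Hull (CCW) = [(7, -9), (10, -1), (9, 5), (7, 9), (3, 8)]

Graham scan procedure:
  1. Find the pivot p₀ = point with lowest y (tie → lowest x): (7, -9).
  2. Sort the remaining points by polar angle around p₀.
  3. Walk through sorted points, maintaining a stack; pop the top while the last three entries make a non-left turn (cross product ≤ 0).
  4. Final stack is the convex hull in CCW order: (7, -9), (10, -1), (9, 5), (7, 9), (3, 8).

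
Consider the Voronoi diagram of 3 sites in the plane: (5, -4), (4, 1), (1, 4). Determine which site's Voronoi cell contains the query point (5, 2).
Nearest site = (4, 1)

The Voronoi cell of site s contains exactly those query points closer to s than to any other site. Compute squared distances from q = (5, 2) to each site:
  (4 − 5)² + (1 − 2)² = 2
  (1 − 5)² + (4 − 2)² = 20
  (5 − 5)² + (-4 − 2)² = 36
Minimum is attained by (4, 1), so q lies in its Voronoi cell.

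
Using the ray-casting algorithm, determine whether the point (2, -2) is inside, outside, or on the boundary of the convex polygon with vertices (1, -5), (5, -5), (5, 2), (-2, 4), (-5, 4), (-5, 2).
The point (2, -2) lies strictly inside the polygon

Cast a horizontal ray to the right from the query point and count how many polygon edges it crosses (each edge strictly once or zero times, handled with the usual half-open convention). 
Parity of crossings → odd ⇒ inside.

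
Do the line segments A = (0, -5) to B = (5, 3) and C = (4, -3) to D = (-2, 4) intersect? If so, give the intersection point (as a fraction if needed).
Yes; intersection at (200/83, -95/83) (t = 40/83 on AB, s = 22/83 on CD)

Parametrize AB as A + t(B − A) = (0 + 5 t, -5 + 8 t) and CD as C + s(D − C) = (4 + -6 s, -3 + 7 s). Solve the linear system for (t, s). Determinant = -83 ≠ 0, so a unique intersection of the containing lines exists. Solution: t = 40/83, s = 22/83 — both in [0, 1], so the segments cross. Intersection point: (200/83, -95/83).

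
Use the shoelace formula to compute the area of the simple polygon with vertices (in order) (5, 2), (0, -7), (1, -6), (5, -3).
Area = 12

Shoelace formula: Area = (1/2) |Σ_i (x_i · y_{i+1} − x_{i+1} · y_i)| (indices mod n). Compute each cross term:
  (5)(-7) − (0)(2) = -35
  (0)(-6) − (1)(-7) = 7
  (1)(-3) − (5)(-6) = 27
  (5)(2) − (5)(-3) = 25
Sum = 24, so (signed) Area = 24/2 = 12, |Area| = 12.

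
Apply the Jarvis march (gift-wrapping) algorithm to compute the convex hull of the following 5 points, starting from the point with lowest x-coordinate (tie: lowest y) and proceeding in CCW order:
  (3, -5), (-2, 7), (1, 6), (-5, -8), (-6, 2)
Hull (CCW) = [(-6, 2), (-5, -8), (3, -5), (1, 6), (-2, 7)]

Jarvis march: at each step, from the current hull vertex p, select the next vertex q as the point such that every other point lies strictly to the left of (or on) the directed line p → q. (Equivalently: for every other point r, the cross product (q − p) × (r − p) ≥ 0.)
Starting point (lowest x, tie lowest y): (-6, 2). Wrap until returning to start. Resulting hull: (-6, 2), (-5, -8), (3, -5), (1, 6), (-2, 7).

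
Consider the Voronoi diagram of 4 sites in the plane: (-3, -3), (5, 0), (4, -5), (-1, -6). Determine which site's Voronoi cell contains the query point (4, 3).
Nearest site = (5, 0)

The Voronoi cell of site s contains exactly those query points closer to s than to any other site. Compute squared distances from q = (4, 3) to each site:
  (5 − 4)² + (0 − 3)² = 10
  (4 − 4)² + (-5 − 3)² = 64
  (-3 − 4)² + (-3 − 3)² = 85
  (-1 − 4)² + (-6 − 3)² = 106
Minimum is attained by (5, 0), so q lies in its Voronoi cell.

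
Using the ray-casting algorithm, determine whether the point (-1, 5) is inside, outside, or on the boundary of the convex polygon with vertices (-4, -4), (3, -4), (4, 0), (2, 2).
The point (-1, 5) lies strictly outside the polygon

Cast a horizontal ray to the right from the query point and count how many polygon edges it crosses (each edge strictly once or zero times, handled with the usual half-open convention). 
Parity of crossings → even ⇒ outside.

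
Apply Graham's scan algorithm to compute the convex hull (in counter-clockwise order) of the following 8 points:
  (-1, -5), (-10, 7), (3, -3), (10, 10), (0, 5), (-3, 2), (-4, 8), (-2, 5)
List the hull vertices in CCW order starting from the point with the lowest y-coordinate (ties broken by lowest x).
Hull (CCW) = [(-1, -5), (3, -3), (10, 10), (-4, 8), (-10, 7)]

Graham scan procedure:
  1. Find the pivot p₀ = point with lowest y (tie → lowest x): (-1, -5).
  2. Sort the remaining points by polar angle around p₀.
  3. Walk through sorted points, maintaining a stack; pop the top while the last three entries make a non-left turn (cross product ≤ 0).
  4. Final stack is the convex hull in CCW order: (-1, -5), (3, -3), (10, 10), (-4, 8), (-10, 7).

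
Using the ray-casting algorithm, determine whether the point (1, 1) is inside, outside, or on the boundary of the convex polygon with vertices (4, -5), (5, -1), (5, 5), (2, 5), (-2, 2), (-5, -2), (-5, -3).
The point (1, 1) lies strictly inside the polygon

Cast a horizontal ray to the right from the query point and count how many polygon edges it crosses (each edge strictly once or zero times, handled with the usual half-open convention). 
Parity of crossings → odd ⇒ inside.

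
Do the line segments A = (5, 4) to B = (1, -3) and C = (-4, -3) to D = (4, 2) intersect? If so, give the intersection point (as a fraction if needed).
Yes; intersection at (34/9, 67/36) (t = 11/36 on AB, s = 35/36 on CD)

Parametrize AB as A + t(B − A) = (5 + -4 t, 4 + -7 t) and CD as C + s(D − C) = (-4 + 8 s, -3 + 5 s). Solve the linear system for (t, s). Determinant = -36 ≠ 0, so a unique intersection of the containing lines exists. Solution: t = 11/36, s = 35/36 — both in [0, 1], so the segments cross. Intersection point: (34/9, 67/36).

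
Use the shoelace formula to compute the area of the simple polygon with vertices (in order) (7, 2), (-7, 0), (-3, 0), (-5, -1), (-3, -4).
Area = 28

Shoelace formula: Area = (1/2) |Σ_i (x_i · y_{i+1} − x_{i+1} · y_i)| (indices mod n). Compute each cross term:
  (7)(0) − (-7)(2) = 14
  (-7)(0) − (-3)(0) = 0
  (-3)(-1) − (-5)(0) = 3
  (-5)(-4) − (-3)(-1) = 17
  (-3)(2) − (7)(-4) = 22
Sum = 56, so (signed) Area = 56/2 = 28, |Area| = 28.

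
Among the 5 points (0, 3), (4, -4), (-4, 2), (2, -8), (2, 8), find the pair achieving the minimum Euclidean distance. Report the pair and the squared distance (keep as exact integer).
Pair = ((0, 3), (-4, 2)); squared distance = 17

Compute all C(5, 2) = 10 pairwise squared distances (x_i − x_j)² + (y_i − y_j)². The minimum is 17, attained by the pair ((0, 3), (-4, 2)).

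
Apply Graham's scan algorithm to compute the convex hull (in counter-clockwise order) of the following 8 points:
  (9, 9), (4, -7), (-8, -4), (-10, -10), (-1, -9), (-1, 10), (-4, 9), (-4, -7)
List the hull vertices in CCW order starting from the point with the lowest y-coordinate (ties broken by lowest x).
Hull (CCW) = [(-10, -10), (-1, -9), (4, -7), (9, 9), (-1, 10), (-4, 9)]

Graham scan procedure:
  1. Find the pivot p₀ = point with lowest y (tie → lowest x): (-10, -10).
  2. Sort the remaining points by polar angle around p₀.
  3. Walk through sorted points, maintaining a stack; pop the top while the last three entries make a non-left turn (cross product ≤ 0).
  4. Final stack is the convex hull in CCW order: (-10, -10), (-1, -9), (4, -7), (9, 9), (-1, 10), (-4, 9).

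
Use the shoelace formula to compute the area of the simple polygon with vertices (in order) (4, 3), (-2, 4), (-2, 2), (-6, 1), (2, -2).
Area = 30

Shoelace formula: Area = (1/2) |Σ_i (x_i · y_{i+1} − x_{i+1} · y_i)| (indices mod n). Compute each cross term:
  (4)(4) − (-2)(3) = 22
  (-2)(2) − (-2)(4) = 4
  (-2)(1) − (-6)(2) = 10
  (-6)(-2) − (2)(1) = 10
  (2)(3) − (4)(-2) = 14
Sum = 60, so (signed) Area = 60/2 = 30, |Area| = 30.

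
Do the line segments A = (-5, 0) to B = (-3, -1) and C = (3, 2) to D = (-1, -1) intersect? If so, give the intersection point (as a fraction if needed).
No (intersection of containing lines falls outside at least one segment)

Parametrize and solve: t = 8/5, s = 6/5. At least one of these is outside [0, 1], so the segments do not intersect.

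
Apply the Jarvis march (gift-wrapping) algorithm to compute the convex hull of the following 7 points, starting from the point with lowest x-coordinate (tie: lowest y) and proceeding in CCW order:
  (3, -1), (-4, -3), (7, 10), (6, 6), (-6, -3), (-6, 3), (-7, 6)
Hull (CCW) = [(-7, 6), (-6, -3), (-4, -3), (3, -1), (6, 6), (7, 10)]

Jarvis march: at each step, from the current hull vertex p, select the next vertex q as the point such that every other point lies strictly to the left of (or on) the directed line p → q. (Equivalently: for every other point r, the cross product (q − p) × (r − p) ≥ 0.)
Starting point (lowest x, tie lowest y): (-7, 6). Wrap until returning to start. Resulting hull: (-7, 6), (-6, -3), (-4, -3), (3, -1), (6, 6), (7, 10).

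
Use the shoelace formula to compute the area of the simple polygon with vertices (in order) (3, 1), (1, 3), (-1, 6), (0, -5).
Area = 37/2

Shoelace formula: Area = (1/2) |Σ_i (x_i · y_{i+1} − x_{i+1} · y_i)| (indices mod n). Compute each cross term:
  (3)(3) − (1)(1) = 8
  (1)(6) − (-1)(3) = 9
  (-1)(-5) − (0)(6) = 5
  (0)(1) − (3)(-5) = 15
Sum = 37, so (signed) Area = 37/2 = 37/2, |Area| = 37/2.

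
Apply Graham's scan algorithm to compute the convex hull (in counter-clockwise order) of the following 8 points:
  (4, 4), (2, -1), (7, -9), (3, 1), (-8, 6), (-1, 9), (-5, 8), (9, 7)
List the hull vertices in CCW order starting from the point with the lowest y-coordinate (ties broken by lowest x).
Hull (CCW) = [(7, -9), (9, 7), (-1, 9), (-5, 8), (-8, 6)]

Graham scan procedure:
  1. Find the pivot p₀ = point with lowest y (tie → lowest x): (7, -9).
  2. Sort the remaining points by polar angle around p₀.
  3. Walk through sorted points, maintaining a stack; pop the top while the last three entries make a non-left turn (cross product ≤ 0).
  4. Final stack is the convex hull in CCW order: (7, -9), (9, 7), (-1, 9), (-5, 8), (-8, 6).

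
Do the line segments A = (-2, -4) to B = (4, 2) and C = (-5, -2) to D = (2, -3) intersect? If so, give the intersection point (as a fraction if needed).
Yes; intersection at (-5/8, -21/8) (t = 11/48 on AB, s = 5/8 on CD)

Parametrize AB as A + t(B − A) = (-2 + 6 t, -4 + 6 t) and CD as C + s(D − C) = (-5 + 7 s, -2 + -1 s). Solve the linear system for (t, s). Determinant = 48 ≠ 0, so a unique intersection of the containing lines exists. Solution: t = 11/48, s = 5/8 — both in [0, 1], so the segments cross. Intersection point: (-5/8, -21/8).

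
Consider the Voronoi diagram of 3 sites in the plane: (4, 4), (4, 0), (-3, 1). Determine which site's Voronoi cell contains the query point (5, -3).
Nearest site = (4, 0)

The Voronoi cell of site s contains exactly those query points closer to s than to any other site. Compute squared distances from q = (5, -3) to each site:
  (4 − 5)² + (0 − -3)² = 10
  (4 − 5)² + (4 − -3)² = 50
  (-3 − 5)² + (1 − -3)² = 80
Minimum is attained by (4, 0), so q lies in its Voronoi cell.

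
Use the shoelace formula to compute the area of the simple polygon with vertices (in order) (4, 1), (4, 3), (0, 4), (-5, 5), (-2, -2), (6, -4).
Area = 53

Shoelace formula: Area = (1/2) |Σ_i (x_i · y_{i+1} − x_{i+1} · y_i)| (indices mod n). Compute each cross term:
  (4)(3) − (4)(1) = 8
  (4)(4) − (0)(3) = 16
  (0)(5) − (-5)(4) = 20
  (-5)(-2) − (-2)(5) = 20
  (-2)(-4) − (6)(-2) = 20
  (6)(1) − (4)(-4) = 22
Sum = 106, so (signed) Area = 106/2 = 53, |Area| = 53.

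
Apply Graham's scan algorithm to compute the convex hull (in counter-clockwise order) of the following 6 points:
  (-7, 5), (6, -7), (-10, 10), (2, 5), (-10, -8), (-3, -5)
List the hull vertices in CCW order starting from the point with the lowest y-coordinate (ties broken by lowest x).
Hull (CCW) = [(-10, -8), (6, -7), (2, 5), (-10, 10)]

Graham scan procedure:
  1. Find the pivot p₀ = point with lowest y (tie → lowest x): (-10, -8).
  2. Sort the remaining points by polar angle around p₀.
  3. Walk through sorted points, maintaining a stack; pop the top while the last three entries make a non-left turn (cross product ≤ 0).
  4. Final stack is the convex hull in CCW order: (-10, -8), (6, -7), (2, 5), (-10, 10).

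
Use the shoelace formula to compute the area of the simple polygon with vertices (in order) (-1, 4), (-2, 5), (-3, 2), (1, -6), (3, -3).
Area = 27

Shoelace formula: Area = (1/2) |Σ_i (x_i · y_{i+1} − x_{i+1} · y_i)| (indices mod n). Compute each cross term:
  (-1)(5) − (-2)(4) = 3
  (-2)(2) − (-3)(5) = 11
  (-3)(-6) − (1)(2) = 16
  (1)(-3) − (3)(-6) = 15
  (3)(4) − (-1)(-3) = 9
Sum = 54, so (signed) Area = 54/2 = 27, |Area| = 27.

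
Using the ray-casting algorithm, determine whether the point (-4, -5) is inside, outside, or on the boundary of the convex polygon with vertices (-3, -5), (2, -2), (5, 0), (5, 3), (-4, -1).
The point (-4, -5) lies strictly outside the polygon

Cast a horizontal ray to the right from the query point and count how many polygon edges it crosses (each edge strictly once or zero times, handled with the usual half-open convention). 
Parity of crossings → even ⇒ outside.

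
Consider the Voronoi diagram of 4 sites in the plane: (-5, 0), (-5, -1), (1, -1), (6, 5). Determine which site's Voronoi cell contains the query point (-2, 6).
Nearest site = (-5, 0)

The Voronoi cell of site s contains exactly those query points closer to s than to any other site. Compute squared distances from q = (-2, 6) to each site:
  (-5 − -2)² + (0 − 6)² = 45
  (-5 − -2)² + (-1 − 6)² = 58
  (1 − -2)² + (-1 − 6)² = 58
  (6 − -2)² + (5 − 6)² = 65
Minimum is attained by (-5, 0), so q lies in its Voronoi cell.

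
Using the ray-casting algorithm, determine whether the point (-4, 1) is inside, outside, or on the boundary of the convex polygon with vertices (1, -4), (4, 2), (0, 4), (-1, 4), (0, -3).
The point (-4, 1) lies strictly outside the polygon

Cast a horizontal ray to the right from the query point and count how many polygon edges it crosses (each edge strictly once or zero times, handled with the usual half-open convention). 
Parity of crossings → even ⇒ outside.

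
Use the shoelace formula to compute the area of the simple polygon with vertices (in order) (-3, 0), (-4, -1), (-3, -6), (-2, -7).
Area = 6

Shoelace formula: Area = (1/2) |Σ_i (x_i · y_{i+1} − x_{i+1} · y_i)| (indices mod n). Compute each cross term:
  (-3)(-1) − (-4)(0) = 3
  (-4)(-6) − (-3)(-1) = 21
  (-3)(-7) − (-2)(-6) = 9
  (-2)(0) − (-3)(-7) = -21
Sum = 12, so (signed) Area = 12/2 = 6, |Area| = 6.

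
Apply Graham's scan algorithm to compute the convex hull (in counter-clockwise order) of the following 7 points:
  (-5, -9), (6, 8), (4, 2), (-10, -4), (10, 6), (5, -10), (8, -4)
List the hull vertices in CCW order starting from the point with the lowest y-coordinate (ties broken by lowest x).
Hull (CCW) = [(5, -10), (8, -4), (10, 6), (6, 8), (-10, -4), (-5, -9)]

Graham scan procedure:
  1. Find the pivot p₀ = point with lowest y (tie → lowest x): (5, -10).
  2. Sort the remaining points by polar angle around p₀.
  3. Walk through sorted points, maintaining a stack; pop the top while the last three entries make a non-left turn (cross product ≤ 0).
  4. Final stack is the convex hull in CCW order: (5, -10), (8, -4), (10, 6), (6, 8), (-10, -4), (-5, -9).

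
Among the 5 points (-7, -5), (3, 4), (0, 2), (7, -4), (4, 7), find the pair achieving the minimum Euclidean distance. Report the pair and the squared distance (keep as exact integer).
Pair = ((3, 4), (4, 7)); squared distance = 10

Compute all C(5, 2) = 10 pairwise squared distances (x_i − x_j)² + (y_i − y_j)². The minimum is 10, attained by the pair ((3, 4), (4, 7)).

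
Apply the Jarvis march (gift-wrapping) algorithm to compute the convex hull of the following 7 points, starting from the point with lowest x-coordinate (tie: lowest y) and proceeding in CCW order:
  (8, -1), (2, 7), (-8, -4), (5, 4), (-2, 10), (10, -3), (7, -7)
Hull (CCW) = [(-8, -4), (7, -7), (10, -3), (5, 4), (2, 7), (-2, 10)]

Jarvis march: at each step, from the current hull vertex p, select the next vertex q as the point such that every other point lies strictly to the left of (or on) the directed line p → q. (Equivalently: for every other point r, the cross product (q − p) × (r − p) ≥ 0.)
Starting point (lowest x, tie lowest y): (-8, -4). Wrap until returning to start. Resulting hull: (-8, -4), (7, -7), (10, -3), (5, 4), (2, 7), (-2, 10).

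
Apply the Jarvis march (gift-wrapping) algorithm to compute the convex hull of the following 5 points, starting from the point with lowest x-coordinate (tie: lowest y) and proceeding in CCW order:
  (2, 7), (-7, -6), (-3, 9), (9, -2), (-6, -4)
Hull (CCW) = [(-7, -6), (9, -2), (2, 7), (-3, 9)]

Jarvis march: at each step, from the current hull vertex p, select the next vertex q as the point such that every other point lies strictly to the left of (or on) the directed line p → q. (Equivalently: for every other point r, the cross product (q − p) × (r − p) ≥ 0.)
Starting point (lowest x, tie lowest y): (-7, -6). Wrap until returning to start. Resulting hull: (-7, -6), (9, -2), (2, 7), (-3, 9).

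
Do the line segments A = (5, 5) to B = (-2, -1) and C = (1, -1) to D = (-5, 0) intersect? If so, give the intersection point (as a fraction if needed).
Yes; intersection at (-65/43, -25/43) (t = 40/43 on AB, s = 18/43 on CD)

Parametrize AB as A + t(B − A) = (5 + -7 t, 5 + -6 t) and CD as C + s(D − C) = (1 + -6 s, -1 + 1 s). Solve the linear system for (t, s). Determinant = 43 ≠ 0, so a unique intersection of the containing lines exists. Solution: t = 40/43, s = 18/43 — both in [0, 1], so the segments cross. Intersection point: (-65/43, -25/43).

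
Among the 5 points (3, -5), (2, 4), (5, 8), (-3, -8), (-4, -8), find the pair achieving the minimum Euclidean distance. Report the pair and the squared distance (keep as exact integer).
Pair = ((-3, -8), (-4, -8)); squared distance = 1

Compute all C(5, 2) = 10 pairwise squared distances (x_i − x_j)² + (y_i − y_j)². The minimum is 1, attained by the pair ((-3, -8), (-4, -8)).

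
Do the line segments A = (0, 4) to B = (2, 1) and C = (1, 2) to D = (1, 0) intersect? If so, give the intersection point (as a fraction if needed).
No (intersection of containing lines falls outside at least one segment)

Parametrize and solve: t = 1/2, s = -1/4. At least one of these is outside [0, 1], so the segments do not intersect.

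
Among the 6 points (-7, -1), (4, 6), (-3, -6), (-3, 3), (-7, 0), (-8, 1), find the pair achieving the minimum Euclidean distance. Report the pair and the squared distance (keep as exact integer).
Pair = ((-7, -1), (-7, 0)); squared distance = 1

Compute all C(6, 2) = 15 pairwise squared distances (x_i − x_j)² + (y_i − y_j)². The minimum is 1, attained by the pair ((-7, -1), (-7, 0)).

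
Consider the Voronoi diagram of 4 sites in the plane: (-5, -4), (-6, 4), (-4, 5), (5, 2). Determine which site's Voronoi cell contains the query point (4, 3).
Nearest site = (5, 2)

The Voronoi cell of site s contains exactly those query points closer to s than to any other site. Compute squared distances from q = (4, 3) to each site:
  (5 − 4)² + (2 − 3)² = 2
  (-4 − 4)² + (5 − 3)² = 68
  (-6 − 4)² + (4 − 3)² = 101
  (-5 − 4)² + (-4 − 3)² = 130
Minimum is attained by (5, 2), so q lies in its Voronoi cell.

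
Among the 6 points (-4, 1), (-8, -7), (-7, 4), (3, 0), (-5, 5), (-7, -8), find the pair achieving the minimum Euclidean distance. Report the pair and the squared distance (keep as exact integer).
Pair = ((-8, -7), (-7, -8)); squared distance = 2

Compute all C(6, 2) = 15 pairwise squared distances (x_i − x_j)² + (y_i − y_j)². The minimum is 2, attained by the pair ((-8, -7), (-7, -8)).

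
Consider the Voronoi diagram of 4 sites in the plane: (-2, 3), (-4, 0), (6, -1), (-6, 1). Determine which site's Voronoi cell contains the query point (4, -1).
Nearest site = (6, -1)

The Voronoi cell of site s contains exactly those query points closer to s than to any other site. Compute squared distances from q = (4, -1) to each site:
  (6 − 4)² + (-1 − -1)² = 4
  (-2 − 4)² + (3 − -1)² = 52
  (-4 − 4)² + (0 − -1)² = 65
  (-6 − 4)² + (1 − -1)² = 104
Minimum is attained by (6, -1), so q lies in its Voronoi cell.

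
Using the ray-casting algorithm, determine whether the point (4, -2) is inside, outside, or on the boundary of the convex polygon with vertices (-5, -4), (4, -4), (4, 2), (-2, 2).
The point (4, -2) lies on the polygon boundary

Boundary check: the query satisfies the collinearity and bounding-box conditions for some polygon edge, so it lies exactly on the boundary.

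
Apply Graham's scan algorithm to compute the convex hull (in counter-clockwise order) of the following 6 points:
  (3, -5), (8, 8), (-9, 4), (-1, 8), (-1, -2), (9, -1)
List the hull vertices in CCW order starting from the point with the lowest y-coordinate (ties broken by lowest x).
Hull (CCW) = [(3, -5), (9, -1), (8, 8), (-1, 8), (-9, 4)]

Graham scan procedure:
  1. Find the pivot p₀ = point with lowest y (tie → lowest x): (3, -5).
  2. Sort the remaining points by polar angle around p₀.
  3. Walk through sorted points, maintaining a stack; pop the top while the last three entries make a non-left turn (cross product ≤ 0).
  4. Final stack is the convex hull in CCW order: (3, -5), (9, -1), (8, 8), (-1, 8), (-9, 4).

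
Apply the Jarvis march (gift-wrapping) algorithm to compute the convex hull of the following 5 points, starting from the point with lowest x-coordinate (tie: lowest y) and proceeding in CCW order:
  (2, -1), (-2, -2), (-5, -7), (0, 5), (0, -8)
Hull (CCW) = [(-5, -7), (0, -8), (2, -1), (0, 5)]

Jarvis march: at each step, from the current hull vertex p, select the next vertex q as the point such that every other point lies strictly to the left of (or on) the directed line p → q. (Equivalently: for every other point r, the cross product (q − p) × (r − p) ≥ 0.)
Starting point (lowest x, tie lowest y): (-5, -7). Wrap until returning to start. Resulting hull: (-5, -7), (0, -8), (2, -1), (0, 5).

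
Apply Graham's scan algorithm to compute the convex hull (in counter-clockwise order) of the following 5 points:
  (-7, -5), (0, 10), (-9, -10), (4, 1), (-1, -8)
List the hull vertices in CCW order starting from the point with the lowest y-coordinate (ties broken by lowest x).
Hull (CCW) = [(-9, -10), (-1, -8), (4, 1), (0, 10), (-7, -5)]

Graham scan procedure:
  1. Find the pivot p₀ = point with lowest y (tie → lowest x): (-9, -10).
  2. Sort the remaining points by polar angle around p₀.
  3. Walk through sorted points, maintaining a stack; pop the top while the last three entries make a non-left turn (cross product ≤ 0).
  4. Final stack is the convex hull in CCW order: (-9, -10), (-1, -8), (4, 1), (0, 10), (-7, -5).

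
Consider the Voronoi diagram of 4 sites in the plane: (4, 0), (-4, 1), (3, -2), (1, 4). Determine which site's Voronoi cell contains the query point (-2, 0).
Nearest site = (-4, 1)

The Voronoi cell of site s contains exactly those query points closer to s than to any other site. Compute squared distances from q = (-2, 0) to each site:
  (-4 − -2)² + (1 − 0)² = 5
  (1 − -2)² + (4 − 0)² = 25
  (3 − -2)² + (-2 − 0)² = 29
  (4 − -2)² + (0 − 0)² = 36
Minimum is attained by (-4, 1), so q lies in its Voronoi cell.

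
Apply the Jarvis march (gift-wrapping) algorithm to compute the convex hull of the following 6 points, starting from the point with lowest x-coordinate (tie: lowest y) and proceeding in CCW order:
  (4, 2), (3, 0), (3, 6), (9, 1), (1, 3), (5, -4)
Hull (CCW) = [(1, 3), (5, -4), (9, 1), (3, 6)]

Jarvis march: at each step, from the current hull vertex p, select the next vertex q as the point such that every other point lies strictly to the left of (or on) the directed line p → q. (Equivalently: for every other point r, the cross product (q − p) × (r − p) ≥ 0.)
Starting point (lowest x, tie lowest y): (1, 3). Wrap until returning to start. Resulting hull: (1, 3), (5, -4), (9, 1), (3, 6).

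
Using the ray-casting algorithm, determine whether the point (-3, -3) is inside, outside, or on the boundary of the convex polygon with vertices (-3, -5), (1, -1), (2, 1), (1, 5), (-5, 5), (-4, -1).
The point (-3, -3) lies strictly inside the polygon

Cast a horizontal ray to the right from the query point and count how many polygon edges it crosses (each edge strictly once or zero times, handled with the usual half-open convention). 
Parity of crossings → odd ⇒ inside.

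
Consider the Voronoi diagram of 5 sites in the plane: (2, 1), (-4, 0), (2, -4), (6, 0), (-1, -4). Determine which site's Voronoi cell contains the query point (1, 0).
Nearest site = (2, 1)

The Voronoi cell of site s contains exactly those query points closer to s than to any other site. Compute squared distances from q = (1, 0) to each site:
  (2 − 1)² + (1 − 0)² = 2
  (2 − 1)² + (-4 − 0)² = 17
  (-1 − 1)² + (-4 − 0)² = 20
  (-4 − 1)² + (0 − 0)² = 25
  (6 − 1)² + (0 − 0)² = 25
Minimum is attained by (2, 1), so q lies in its Voronoi cell.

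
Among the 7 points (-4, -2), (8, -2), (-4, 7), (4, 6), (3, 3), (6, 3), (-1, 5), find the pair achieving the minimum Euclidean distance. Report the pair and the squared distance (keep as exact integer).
Pair = ((3, 3), (6, 3)); squared distance = 9

Compute all C(7, 2) = 21 pairwise squared distances (x_i − x_j)² + (y_i − y_j)². The minimum is 9, attained by the pair ((3, 3), (6, 3)).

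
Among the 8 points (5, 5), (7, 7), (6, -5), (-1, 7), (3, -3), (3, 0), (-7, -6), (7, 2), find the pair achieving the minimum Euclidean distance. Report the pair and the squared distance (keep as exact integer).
Pair = ((5, 5), (7, 7)); squared distance = 8

Compute all C(8, 2) = 28 pairwise squared distances (x_i − x_j)² + (y_i − y_j)². The minimum is 8, attained by the pair ((5, 5), (7, 7)).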